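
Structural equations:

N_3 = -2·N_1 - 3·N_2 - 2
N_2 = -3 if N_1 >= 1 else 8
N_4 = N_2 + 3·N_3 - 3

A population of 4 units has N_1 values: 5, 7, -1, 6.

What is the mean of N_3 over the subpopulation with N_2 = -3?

Observing N_2=-3 restricts to units where N_2's equation naturally yields -3: N_1 ∈ {5, 7, 6}. In that subpopulation N_3 = -3, -7, -5, mean -5.

-5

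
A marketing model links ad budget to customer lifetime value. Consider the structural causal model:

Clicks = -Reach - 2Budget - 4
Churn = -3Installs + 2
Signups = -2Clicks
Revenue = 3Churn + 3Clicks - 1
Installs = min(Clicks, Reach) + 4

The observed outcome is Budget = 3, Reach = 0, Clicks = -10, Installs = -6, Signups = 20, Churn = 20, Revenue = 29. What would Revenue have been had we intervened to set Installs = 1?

-34

The intervention breaks the incoming arrows to Installs: Installs = min(Clicks, Reach) + 4 no longer applies, and Installs = 1.
Clicks = -Reach - 2Budget - 4  [with Reach=0, Budget=3]  = -10
Churn = -3Installs + 2  [with Installs=1]  = -1
Revenue = 3Churn + 3Clicks - 1  [with Churn=-1, Clicks=-10]  = -34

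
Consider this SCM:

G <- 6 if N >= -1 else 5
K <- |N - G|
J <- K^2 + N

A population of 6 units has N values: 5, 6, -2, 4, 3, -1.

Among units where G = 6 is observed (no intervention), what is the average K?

2.6

Conditioning on G=6 selects the 5 unit(s) with N ∈ {5, 6, 4, 3, -1}. Their K values: 1, 0, 2, 3, 7. Mean = 2.6.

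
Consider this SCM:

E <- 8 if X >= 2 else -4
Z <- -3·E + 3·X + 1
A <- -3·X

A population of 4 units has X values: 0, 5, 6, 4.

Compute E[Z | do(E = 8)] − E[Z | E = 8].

The intervention sets E=8 in all 4 units regardless of X. Recomputing Z per unit gives -23, -8, -5, -11; average -11.75.
E[Z|E=8] averages over only the 3 units with E=8 (X = 5, 6, 4): Z = -8, -5, -11, mean -8.
Difference = -11.75 − (-8) = -3.75.

-3.75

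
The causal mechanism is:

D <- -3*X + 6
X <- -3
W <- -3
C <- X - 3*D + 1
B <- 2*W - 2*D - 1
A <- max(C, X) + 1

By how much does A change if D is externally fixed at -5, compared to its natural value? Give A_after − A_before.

16

do(D=-5) replaces the equation D <- -3*X + 6 with the constant D = -5.
C = X - 3*D + 1  [with X=-3, D=-5]  = 13
A = max(C, X) + 1  [with C=13, X=-3]  = 14
Without intervention: D = -3*X + 6  [with X=-3]  = 15; C = X - 3*D + 1  [with X=-3, D=15]  = -47; A = max(C, X) + 1  [with C=-47, X=-3]  = -2.
Change = 14 − (-2) = 16.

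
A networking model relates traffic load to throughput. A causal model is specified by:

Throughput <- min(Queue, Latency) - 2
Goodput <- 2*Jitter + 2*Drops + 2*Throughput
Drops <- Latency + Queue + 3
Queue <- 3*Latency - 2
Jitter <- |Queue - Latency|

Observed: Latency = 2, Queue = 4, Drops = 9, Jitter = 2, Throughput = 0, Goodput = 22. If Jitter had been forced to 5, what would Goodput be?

28

Under do(Jitter=5), the mechanism Jitter <- |Queue - Latency| is discarded; Jitter is fixed at 5.
Queue = 3*Latency - 2  [with Latency=2]  = 4
Drops = Latency + Queue + 3  [with Latency=2, Queue=4]  = 9
Throughput = min(Queue, Latency) - 2  [with Queue=4, Latency=2]  = 0
Goodput = 2*Jitter + 2*Drops + 2*Throughput  [with Jitter=5, Drops=9, Throughput=0]  = 28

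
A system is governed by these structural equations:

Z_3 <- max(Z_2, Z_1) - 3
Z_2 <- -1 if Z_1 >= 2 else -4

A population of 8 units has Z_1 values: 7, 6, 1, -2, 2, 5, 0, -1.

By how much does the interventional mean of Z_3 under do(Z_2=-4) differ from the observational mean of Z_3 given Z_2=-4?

Every unit gets Z_2=-4 under the intervention. Z_3 values become 4, 3, -2, -5, -1, 2, -3, -4; E[Z_3|do(Z_2=-4)] = -0.75.
Conditioning on Z_2=-4 selects the 4 unit(s) with Z_1 ∈ {1, -2, 0, -1}. Their Z_3 values: -2, -5, -3, -4. Mean = -3.5.
Difference = -0.75 − (-3.5) = 2.75.

2.75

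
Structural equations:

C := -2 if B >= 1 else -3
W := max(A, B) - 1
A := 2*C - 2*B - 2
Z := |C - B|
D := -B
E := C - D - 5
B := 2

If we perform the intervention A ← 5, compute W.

Intervening sets A = 5 and removes its equation (A := 2*C - 2*B - 2).
W = max(A, B) - 1  [with A=5, B=2]  = 4

4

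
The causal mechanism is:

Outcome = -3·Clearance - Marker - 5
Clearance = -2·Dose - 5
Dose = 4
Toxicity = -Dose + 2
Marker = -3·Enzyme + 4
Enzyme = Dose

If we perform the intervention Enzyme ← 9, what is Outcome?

57

Under do(Enzyme=9), the mechanism Enzyme = Dose is discarded; Enzyme is fixed at 9.
Marker = -3·Enzyme + 4  [with Enzyme=9]  = -23
Clearance = -2·Dose - 5  [with Dose=4]  = -13
Outcome = -3·Clearance - Marker - 5  [with Clearance=-13, Marker=-23]  = 57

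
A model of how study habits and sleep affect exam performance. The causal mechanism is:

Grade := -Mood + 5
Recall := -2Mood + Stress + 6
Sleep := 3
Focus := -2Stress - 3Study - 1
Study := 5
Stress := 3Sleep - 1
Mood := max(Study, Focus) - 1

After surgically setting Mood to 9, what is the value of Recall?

-4

The intervention breaks the incoming arrows to Mood: Mood := max(Study, Focus) - 1 no longer applies, and Mood = 9.
Stress = 3Sleep - 1  [with Sleep=3]  = 8
Recall = -2Mood + Stress + 6  [with Mood=9, Stress=8]  = -4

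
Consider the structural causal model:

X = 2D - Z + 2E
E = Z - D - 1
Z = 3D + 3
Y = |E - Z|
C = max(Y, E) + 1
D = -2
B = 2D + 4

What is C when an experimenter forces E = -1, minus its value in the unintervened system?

The intervention breaks the incoming arrows to E: E = Z - D - 1 no longer applies, and E = -1.
Z = 3D + 3  [with D=-2]  = -3
Y = |E - Z|  [with E=-1, Z=-3]  = 2
C = max(Y, E) + 1  [with Y=2, E=-1]  = 3
Without intervention: Z = 3D + 3  [with D=-2]  = -3; E = Z - D - 1  [with Z=-3, D=-2]  = -2; Y = |E - Z|  [with E=-2, Z=-3]  = 1; C = max(Y, E) + 1  [with Y=1, E=-2]  = 2.
Change = 3 − 2 = 1.

1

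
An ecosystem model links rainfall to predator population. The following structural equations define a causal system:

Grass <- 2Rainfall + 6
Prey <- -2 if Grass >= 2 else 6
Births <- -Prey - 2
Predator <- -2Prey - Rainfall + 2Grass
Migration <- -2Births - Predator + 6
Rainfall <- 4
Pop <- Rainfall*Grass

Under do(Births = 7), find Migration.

-36

The intervention breaks the incoming arrows to Births: Births <- -Prey - 2 no longer applies, and Births = 7.
Grass = 2Rainfall + 6  [with Rainfall=4]  = 14
Prey = -2 if Grass >= 2 else 6  [with Grass=14]  = -2
Predator = -2Prey - Rainfall + 2Grass  [with Prey=-2, Rainfall=4, Grass=14]  = 28
Migration = -2Births - Predator + 6  [with Births=7, Predator=28]  = -36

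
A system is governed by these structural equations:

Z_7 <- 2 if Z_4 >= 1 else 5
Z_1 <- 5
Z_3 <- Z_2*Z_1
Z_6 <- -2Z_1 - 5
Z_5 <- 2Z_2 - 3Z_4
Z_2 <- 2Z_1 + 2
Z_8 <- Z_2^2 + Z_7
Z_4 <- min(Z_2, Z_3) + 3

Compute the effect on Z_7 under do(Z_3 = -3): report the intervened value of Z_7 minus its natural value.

3

The intervention breaks the incoming arrows to Z_3: Z_3 <- Z_2*Z_1 no longer applies, and Z_3 = -3.
Z_2 = 2Z_1 + 2  [with Z_1=5]  = 12
Z_4 = min(Z_2, Z_3) + 3  [with Z_2=12, Z_3=-3]  = 0
Z_7 = 2 if Z_4 >= 1 else 5  [with Z_4=0]  = 5
Without intervention: Z_2 = 2Z_1 + 2  [with Z_1=5]  = 12; Z_3 = Z_2*Z_1  [with Z_2=12, Z_1=5]  = 60; Z_4 = min(Z_2, Z_3) + 3  [with Z_2=12, Z_3=60]  = 15; Z_7 = 2 if Z_4 >= 1 else 5  [with Z_4=15]  = 2.
Change = 5 − 2 = 3.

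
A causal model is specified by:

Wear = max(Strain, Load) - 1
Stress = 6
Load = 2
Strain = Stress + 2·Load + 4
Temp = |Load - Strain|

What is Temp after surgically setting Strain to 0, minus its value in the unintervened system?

The intervention breaks the incoming arrows to Strain: Strain = Stress + 2·Load + 4 no longer applies, and Strain = 0.
Temp = |Load - Strain|  [with Load=2, Strain=0]  = 2
Without intervention: Strain = Stress + 2·Load + 4  [with Stress=6, Load=2]  = 14; Temp = |Load - Strain|  [with Load=2, Strain=14]  = 12.
Change = 2 − 12 = -10.

-10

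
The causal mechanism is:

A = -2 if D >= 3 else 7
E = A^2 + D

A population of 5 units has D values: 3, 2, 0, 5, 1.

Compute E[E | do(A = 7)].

Under do(A=7), A's equation is replaced by A=7 for every unit. Per-unit E: 52, 51, 49, 54, 50. Mean = 51.2.

51.2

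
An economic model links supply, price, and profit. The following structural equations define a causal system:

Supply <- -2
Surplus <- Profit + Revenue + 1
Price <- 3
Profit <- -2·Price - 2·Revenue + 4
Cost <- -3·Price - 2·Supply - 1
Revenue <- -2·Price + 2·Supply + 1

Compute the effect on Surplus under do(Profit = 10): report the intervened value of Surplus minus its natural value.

The intervention breaks the incoming arrows to Profit: Profit <- -2·Price - 2·Revenue + 4 no longer applies, and Profit = 10.
Revenue = -2·Price + 2·Supply + 1  [with Price=3, Supply=-2]  = -9
Surplus = Profit + Revenue + 1  [with Profit=10, Revenue=-9]  = 2
Without intervention: Revenue = -2·Price + 2·Supply + 1  [with Price=3, Supply=-2]  = -9; Profit = -2·Price - 2·Revenue + 4  [with Price=3, Revenue=-9]  = 16; Surplus = Profit + Revenue + 1  [with Profit=16, Revenue=-9]  = 8.
Change = 2 − 8 = -6.

-6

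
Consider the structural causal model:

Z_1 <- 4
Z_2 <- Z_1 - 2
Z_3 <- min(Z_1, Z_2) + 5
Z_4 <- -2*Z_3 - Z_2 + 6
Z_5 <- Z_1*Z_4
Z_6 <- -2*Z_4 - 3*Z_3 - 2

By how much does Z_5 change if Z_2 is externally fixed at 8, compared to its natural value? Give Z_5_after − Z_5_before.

-40

do(Z_2=8) replaces the equation Z_2 <- Z_1 - 2 with the constant Z_2 = 8.
Z_3 = min(Z_1, Z_2) + 5  [with Z_1=4, Z_2=8]  = 9
Z_4 = -2*Z_3 - Z_2 + 6  [with Z_3=9, Z_2=8]  = -20
Z_5 = Z_1*Z_4  [with Z_1=4, Z_4=-20]  = -80
Without intervention: Z_2 = Z_1 - 2  [with Z_1=4]  = 2; Z_3 = min(Z_1, Z_2) + 5  [with Z_1=4, Z_2=2]  = 7; Z_4 = -2*Z_3 - Z_2 + 6  [with Z_3=7, Z_2=2]  = -10; Z_5 = Z_1*Z_4  [with Z_1=4, Z_4=-10]  = -40.
Change = -80 − (-40) = -40.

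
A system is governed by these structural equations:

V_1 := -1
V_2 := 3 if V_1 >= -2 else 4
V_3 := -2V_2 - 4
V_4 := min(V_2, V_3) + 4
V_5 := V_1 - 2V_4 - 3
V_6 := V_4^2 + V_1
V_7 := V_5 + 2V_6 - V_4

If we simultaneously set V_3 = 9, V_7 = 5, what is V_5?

-18

Setting V_3 = 9, V_7 = 5 by intervention discards those variables' equations.
V_2 = 3 if V_1 >= -2 else 4  [with V_1=-1]  = 3
V_4 = min(V_2, V_3) + 4  [with V_2=3, V_3=9]  = 7
V_5 = V_1 - 2V_4 - 3  [with V_1=-1, V_4=7]  = -18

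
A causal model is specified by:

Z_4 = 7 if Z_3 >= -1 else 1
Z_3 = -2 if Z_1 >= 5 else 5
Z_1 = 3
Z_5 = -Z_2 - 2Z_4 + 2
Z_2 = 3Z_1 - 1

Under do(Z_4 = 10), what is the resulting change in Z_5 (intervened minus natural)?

Intervening sets Z_4 = 10 and removes its equation (Z_4 = 7 if Z_3 >= -1 else 1).
Z_2 = 3Z_1 - 1  [with Z_1=3]  = 8
Z_5 = -Z_2 - 2Z_4 + 2  [with Z_2=8, Z_4=10]  = -26
Without intervention: Z_2 = 3Z_1 - 1  [with Z_1=3]  = 8; Z_3 = -2 if Z_1 >= 5 else 5  [with Z_1=3]  = 5; Z_4 = 7 if Z_3 >= -1 else 1  [with Z_3=5]  = 7; Z_5 = -Z_2 - 2Z_4 + 2  [with Z_2=8, Z_4=7]  = -20.
Change = -26 − (-20) = -6.

-6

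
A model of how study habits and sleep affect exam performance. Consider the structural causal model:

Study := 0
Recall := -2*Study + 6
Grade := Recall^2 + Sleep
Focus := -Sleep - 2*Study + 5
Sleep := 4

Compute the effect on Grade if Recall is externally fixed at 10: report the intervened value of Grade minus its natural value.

64

Intervening sets Recall = 10 and removes its equation (Recall := -2*Study + 6).
Grade = Recall^2 + Sleep  [with Recall=10, Sleep=4]  = 104
Without intervention: Recall = -2*Study + 6  [with Study=0]  = 6; Grade = Recall^2 + Sleep  [with Recall=6, Sleep=4]  = 40.
Change = 104 − 40 = 64.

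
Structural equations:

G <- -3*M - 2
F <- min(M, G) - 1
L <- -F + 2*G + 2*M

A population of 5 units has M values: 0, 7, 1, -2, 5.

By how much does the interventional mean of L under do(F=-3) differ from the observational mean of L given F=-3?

Under do(F=-3), F's equation is replaced by F=-3 for every unit. Per-unit L: -1, -29, -5, 7, -21. Mean = -9.8.
Observing F=-3 restricts to units where F's equation naturally yields -3: M ∈ {0, -2}. In that subpopulation L = -1, 7, mean 3.
Difference = -9.8 − 3 = -12.8.

-12.8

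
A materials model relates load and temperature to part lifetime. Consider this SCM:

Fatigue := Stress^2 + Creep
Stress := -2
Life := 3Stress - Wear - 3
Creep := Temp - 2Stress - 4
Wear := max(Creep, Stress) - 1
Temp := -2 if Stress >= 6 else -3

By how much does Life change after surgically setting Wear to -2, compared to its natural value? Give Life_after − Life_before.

-1

Under do(Wear=-2), the mechanism Wear := max(Creep, Stress) - 1 is discarded; Wear is fixed at -2.
Life = 3Stress - Wear - 3  [with Stress=-2, Wear=-2]  = -7
Without intervention: Temp = -2 if Stress >= 6 else -3  [with Stress=-2]  = -3; Creep = Temp - 2Stress - 4  [with Temp=-3, Stress=-2]  = -3; Wear = max(Creep, Stress) - 1  [with Creep=-3, Stress=-2]  = -3; Life = 3Stress - Wear - 3  [with Stress=-2, Wear=-3]  = -6.
Change = -7 − (-6) = -1.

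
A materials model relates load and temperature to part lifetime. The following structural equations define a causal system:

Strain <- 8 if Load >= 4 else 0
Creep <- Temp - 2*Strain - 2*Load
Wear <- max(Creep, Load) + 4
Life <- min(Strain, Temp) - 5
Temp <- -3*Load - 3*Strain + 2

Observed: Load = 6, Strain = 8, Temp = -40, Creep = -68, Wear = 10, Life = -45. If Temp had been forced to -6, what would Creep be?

The intervention breaks the incoming arrows to Temp: Temp <- -3*Load - 3*Strain + 2 no longer applies, and Temp = -6.
Strain = 8 if Load >= 4 else 0  [with Load=6]  = 8
Creep = Temp - 2*Strain - 2*Load  [with Temp=-6, Strain=8, Load=6]  = -34

-34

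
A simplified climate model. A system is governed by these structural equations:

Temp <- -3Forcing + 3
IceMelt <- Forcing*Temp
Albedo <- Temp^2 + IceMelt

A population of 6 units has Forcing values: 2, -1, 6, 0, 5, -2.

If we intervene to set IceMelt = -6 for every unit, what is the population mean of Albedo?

78

The intervention sets IceMelt=-6 in all 6 units regardless of Forcing. Recomputing Albedo per unit gives 3, 30, 219, 3, 138, 75; average 78.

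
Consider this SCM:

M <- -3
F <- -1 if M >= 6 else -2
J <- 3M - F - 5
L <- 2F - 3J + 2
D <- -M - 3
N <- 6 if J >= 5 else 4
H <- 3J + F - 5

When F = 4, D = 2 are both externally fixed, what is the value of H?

-55

The joint intervention fixes F = 4, D = 2, removing each variable's own equation.
J = 3M - F - 5  [with M=-3, F=4]  = -18
H = 3J + F - 5  [with J=-18, F=4]  = -55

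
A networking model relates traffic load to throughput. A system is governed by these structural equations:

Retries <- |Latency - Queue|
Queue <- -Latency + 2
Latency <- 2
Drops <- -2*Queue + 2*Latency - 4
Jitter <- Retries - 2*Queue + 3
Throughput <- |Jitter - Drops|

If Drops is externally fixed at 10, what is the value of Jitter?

do(Drops=10) replaces the equation Drops <- -2*Queue + 2*Latency - 4 with the constant Drops = 10.
Jitter is not downstream of the intervention, so its value is determined by the original equations.
Queue = -Latency + 2  [with Latency=2]  = 0
Retries = |Latency - Queue|  [with Latency=2, Queue=0]  = 2
Jitter = Retries - 2*Queue + 3  [with Retries=2, Queue=0]  = 5

5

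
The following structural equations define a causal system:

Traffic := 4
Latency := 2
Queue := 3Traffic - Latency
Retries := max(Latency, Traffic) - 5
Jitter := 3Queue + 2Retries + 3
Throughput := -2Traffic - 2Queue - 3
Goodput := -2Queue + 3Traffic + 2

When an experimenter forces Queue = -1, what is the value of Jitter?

-2

do(Queue=-1) replaces the equation Queue := 3Traffic - Latency with the constant Queue = -1.
Retries = max(Latency, Traffic) - 5  [with Latency=2, Traffic=4]  = -1
Jitter = 3Queue + 2Retries + 3  [with Queue=-1, Retries=-1]  = -2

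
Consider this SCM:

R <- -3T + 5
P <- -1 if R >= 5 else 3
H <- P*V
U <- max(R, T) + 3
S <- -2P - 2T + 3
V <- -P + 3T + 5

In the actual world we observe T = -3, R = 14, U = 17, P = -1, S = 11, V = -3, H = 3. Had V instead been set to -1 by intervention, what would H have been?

Intervening sets V = -1 and removes its equation (V <- -P + 3T + 5).
R = -3T + 5  [with T=-3]  = 14
P = -1 if R >= 5 else 3  [with R=14]  = -1
H = P*V  [with P=-1, V=-1]  = 1

1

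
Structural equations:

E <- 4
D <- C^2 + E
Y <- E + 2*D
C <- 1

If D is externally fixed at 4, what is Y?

The intervention breaks the incoming arrows to D: D <- C^2 + E no longer applies, and D = 4.
Y = E + 2*D  [with E=4, D=4]  = 12

12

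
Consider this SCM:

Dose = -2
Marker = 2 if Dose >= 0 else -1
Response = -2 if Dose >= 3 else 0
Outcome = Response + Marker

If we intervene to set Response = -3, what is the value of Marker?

Under do(Response=-3), the mechanism Response = -2 if Dose >= 3 else 0 is discarded; Response is fixed at -3.
Since Marker is not a descendant of the intervened variable, it is unaffected.
Marker = 2 if Dose >= 0 else -1  [with Dose=-2]  = -1

-1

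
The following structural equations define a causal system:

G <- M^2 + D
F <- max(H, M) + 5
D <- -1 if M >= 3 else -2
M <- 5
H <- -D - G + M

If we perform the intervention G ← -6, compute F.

do(G=-6) replaces the equation G <- M^2 + D with the constant G = -6.
D = -1 if M >= 3 else -2  [with M=5]  = -1
H = -D - G + M  [with D=-1, G=-6, M=5]  = 12
F = max(H, M) + 5  [with H=12, M=5]  = 17

17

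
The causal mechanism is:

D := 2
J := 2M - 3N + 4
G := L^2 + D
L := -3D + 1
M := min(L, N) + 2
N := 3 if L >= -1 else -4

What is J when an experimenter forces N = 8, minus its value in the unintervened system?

-36

Under do(N=8), the mechanism N := 3 if L >= -1 else -4 is discarded; N is fixed at 8.
L = -3D + 1  [with D=2]  = -5
M = min(L, N) + 2  [with L=-5, N=8]  = -3
J = 2M - 3N + 4  [with M=-3, N=8]  = -26
Without intervention: L = -3D + 1  [with D=2]  = -5; N = 3 if L >= -1 else -4  [with L=-5]  = -4; M = min(L, N) + 2  [with L=-5, N=-4]  = -3; J = 2M - 3N + 4  [with M=-3, N=-4]  = 10.
Change = -26 − 10 = -36.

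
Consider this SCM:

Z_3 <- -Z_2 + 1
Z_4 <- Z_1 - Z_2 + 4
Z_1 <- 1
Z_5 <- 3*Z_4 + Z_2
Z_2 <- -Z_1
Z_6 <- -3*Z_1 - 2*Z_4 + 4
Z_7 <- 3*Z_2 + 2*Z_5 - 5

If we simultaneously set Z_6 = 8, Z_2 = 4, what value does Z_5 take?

7

The joint intervention fixes Z_6 = 8, Z_2 = 4, removing each variable's own equation.
Z_4 = Z_1 - Z_2 + 4  [with Z_1=1, Z_2=4]  = 1
Z_5 = 3*Z_4 + Z_2  [with Z_4=1, Z_2=4]  = 7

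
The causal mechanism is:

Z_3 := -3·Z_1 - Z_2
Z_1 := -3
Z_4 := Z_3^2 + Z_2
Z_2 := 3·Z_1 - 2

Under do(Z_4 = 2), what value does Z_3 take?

Under do(Z_4=2), the mechanism Z_4 := Z_3^2 + Z_2 is discarded; Z_4 is fixed at 2.
Since Z_3 is not a descendant of the intervened variable, it is unaffected.
Z_2 = 3·Z_1 - 2  [with Z_1=-3]  = -11
Z_3 = -3·Z_1 - Z_2  [with Z_1=-3, Z_2=-11]  = 20

20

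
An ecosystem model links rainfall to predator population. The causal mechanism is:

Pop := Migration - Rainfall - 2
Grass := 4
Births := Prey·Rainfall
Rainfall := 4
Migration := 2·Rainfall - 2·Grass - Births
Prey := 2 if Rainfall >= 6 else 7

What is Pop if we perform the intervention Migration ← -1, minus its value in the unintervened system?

27

The intervention breaks the incoming arrows to Migration: Migration := 2·Rainfall - 2·Grass - Births no longer applies, and Migration = -1.
Pop = Migration - Rainfall - 2  [with Migration=-1, Rainfall=4]  = -7
Without intervention: Prey = 2 if Rainfall >= 6 else 7  [with Rainfall=4]  = 7; Births = Prey·Rainfall  [with Prey=7, Rainfall=4]  = 28; Migration = 2·Rainfall - 2·Grass - Births  [with Rainfall=4, Grass=4, Births=28]  = -28; Pop = Migration - Rainfall - 2  [with Migration=-28, Rainfall=4]  = -34.
Change = -7 − (-34) = 27.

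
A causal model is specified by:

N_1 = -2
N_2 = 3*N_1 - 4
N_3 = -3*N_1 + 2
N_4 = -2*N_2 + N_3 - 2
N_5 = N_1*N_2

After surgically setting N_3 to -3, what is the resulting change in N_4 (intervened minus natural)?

The intervention breaks the incoming arrows to N_3: N_3 = -3*N_1 + 2 no longer applies, and N_3 = -3.
N_2 = 3*N_1 - 4  [with N_1=-2]  = -10
N_4 = -2*N_2 + N_3 - 2  [with N_2=-10, N_3=-3]  = 15
Without intervention: N_2 = 3*N_1 - 4  [with N_1=-2]  = -10; N_3 = -3*N_1 + 2  [with N_1=-2]  = 8; N_4 = -2*N_2 + N_3 - 2  [with N_2=-10, N_3=8]  = 26.
Change = 15 − 26 = -11.

-11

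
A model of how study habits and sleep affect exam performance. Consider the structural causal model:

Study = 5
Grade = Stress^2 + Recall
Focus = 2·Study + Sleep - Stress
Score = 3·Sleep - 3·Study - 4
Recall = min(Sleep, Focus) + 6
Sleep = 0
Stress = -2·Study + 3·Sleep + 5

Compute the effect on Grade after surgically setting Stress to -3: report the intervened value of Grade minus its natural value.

The intervention breaks the incoming arrows to Stress: Stress = -2·Study + 3·Sleep + 5 no longer applies, and Stress = -3.
Focus = 2·Study + Sleep - Stress  [with Study=5, Sleep=0, Stress=-3]  = 13
Recall = min(Sleep, Focus) + 6  [with Sleep=0, Focus=13]  = 6
Grade = Stress^2 + Recall  [with Stress=-3, Recall=6]  = 15
Without intervention: Stress = -2·Study + 3·Sleep + 5  [with Study=5, Sleep=0]  = -5; Focus = 2·Study + Sleep - Stress  [with Study=5, Sleep=0, Stress=-5]  = 15; Recall = min(Sleep, Focus) + 6  [with Sleep=0, Focus=15]  = 6; Grade = Stress^2 + Recall  [with Stress=-5, Recall=6]  = 31.
Change = 15 − 31 = -16.

-16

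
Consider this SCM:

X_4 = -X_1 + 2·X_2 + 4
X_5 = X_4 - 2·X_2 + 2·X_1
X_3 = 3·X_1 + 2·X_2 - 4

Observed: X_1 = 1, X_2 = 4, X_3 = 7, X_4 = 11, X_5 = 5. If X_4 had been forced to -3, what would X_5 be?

Intervening sets X_4 = -3 and removes its equation (X_4 = -X_1 + 2·X_2 + 4).
X_5 = X_4 - 2·X_2 + 2·X_1  [with X_4=-3, X_2=4, X_1=1]  = -9

-9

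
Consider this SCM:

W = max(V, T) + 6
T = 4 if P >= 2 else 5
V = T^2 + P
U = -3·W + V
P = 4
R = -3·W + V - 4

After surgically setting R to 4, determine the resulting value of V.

20

do(R=4) replaces the equation R = -3·W + V - 4 with the constant R = 4.
V is not downstream of the intervention, so its value is determined by the original equations.
T = 4 if P >= 2 else 5  [with P=4]  = 4
V = T^2 + P  [with T=4, P=4]  = 20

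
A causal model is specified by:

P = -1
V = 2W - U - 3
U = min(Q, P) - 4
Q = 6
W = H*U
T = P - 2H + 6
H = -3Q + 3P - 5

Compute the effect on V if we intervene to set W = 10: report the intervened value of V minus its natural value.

Under do(W=10), the mechanism W = H*U is discarded; W is fixed at 10.
U = min(Q, P) - 4  [with Q=6, P=-1]  = -5
V = 2W - U - 3  [with W=10, U=-5]  = 22
Without intervention: U = min(Q, P) - 4  [with Q=6, P=-1]  = -5; H = -3Q + 3P - 5  [with Q=6, P=-1]  = -26; W = H*U  [with H=-26, U=-5]  = 130; V = 2W - U - 3  [with W=130, U=-5]  = 262.
Change = 22 − 262 = -240.

-240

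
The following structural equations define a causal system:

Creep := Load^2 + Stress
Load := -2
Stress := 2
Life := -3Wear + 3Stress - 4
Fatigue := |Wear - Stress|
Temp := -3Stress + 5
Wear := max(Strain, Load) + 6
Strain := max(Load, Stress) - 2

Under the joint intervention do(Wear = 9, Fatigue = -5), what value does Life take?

-25

The joint intervention fixes Wear = 9, Fatigue = -5, removing each variable's own equation.
Life = -3Wear + 3Stress - 4  [with Wear=9, Stress=2]  = -25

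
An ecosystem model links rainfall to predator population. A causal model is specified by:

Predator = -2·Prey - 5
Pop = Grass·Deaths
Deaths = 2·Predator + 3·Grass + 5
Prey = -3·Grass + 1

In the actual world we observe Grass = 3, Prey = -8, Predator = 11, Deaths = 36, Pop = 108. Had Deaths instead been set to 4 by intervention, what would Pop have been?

12

Intervening sets Deaths = 4 and removes its equation (Deaths = 2·Predator + 3·Grass + 5).
Pop = Grass·Deaths  [with Grass=3, Deaths=4]  = 12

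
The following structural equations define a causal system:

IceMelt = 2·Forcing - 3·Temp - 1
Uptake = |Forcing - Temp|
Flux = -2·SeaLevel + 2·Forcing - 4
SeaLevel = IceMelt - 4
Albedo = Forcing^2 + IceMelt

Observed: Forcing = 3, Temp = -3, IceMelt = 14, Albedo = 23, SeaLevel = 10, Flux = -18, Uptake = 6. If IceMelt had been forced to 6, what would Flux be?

-2

The intervention breaks the incoming arrows to IceMelt: IceMelt = 2·Forcing - 3·Temp - 1 no longer applies, and IceMelt = 6.
SeaLevel = IceMelt - 4  [with IceMelt=6]  = 2
Flux = -2·SeaLevel + 2·Forcing - 4  [with SeaLevel=2, Forcing=3]  = -2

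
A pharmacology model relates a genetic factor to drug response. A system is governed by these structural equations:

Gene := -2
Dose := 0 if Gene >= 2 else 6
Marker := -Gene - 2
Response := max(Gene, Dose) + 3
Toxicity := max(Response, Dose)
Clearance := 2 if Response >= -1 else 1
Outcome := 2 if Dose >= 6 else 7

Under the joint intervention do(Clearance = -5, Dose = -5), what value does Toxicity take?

1

The joint intervention fixes Clearance = -5, Dose = -5, removing each variable's own equation.
Response = max(Gene, Dose) + 3  [with Gene=-2, Dose=-5]  = 1
Toxicity = max(Response, Dose)  [with Response=1, Dose=-5]  = 1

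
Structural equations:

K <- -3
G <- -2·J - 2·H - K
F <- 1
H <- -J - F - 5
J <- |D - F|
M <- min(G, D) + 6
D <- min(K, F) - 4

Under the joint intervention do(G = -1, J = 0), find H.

Setting G = -1, J = 0 by intervention discards those variables' equations.
H = -J - F - 5  [with J=0, F=1]  = -6

-6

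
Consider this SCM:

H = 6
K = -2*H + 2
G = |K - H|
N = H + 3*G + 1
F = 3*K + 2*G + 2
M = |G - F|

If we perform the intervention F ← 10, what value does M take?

The intervention breaks the incoming arrows to F: F = 3*K + 2*G + 2 no longer applies, and F = 10.
K = -2*H + 2  [with H=6]  = -10
G = |K - H|  [with K=-10, H=6]  = 16
M = |G - F|  [with G=16, F=10]  = 6

6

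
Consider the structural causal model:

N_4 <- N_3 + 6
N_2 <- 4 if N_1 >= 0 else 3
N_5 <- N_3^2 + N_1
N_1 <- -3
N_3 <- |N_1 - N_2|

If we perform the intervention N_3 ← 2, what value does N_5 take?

do(N_3=2) replaces the equation N_3 <- |N_1 - N_2| with the constant N_3 = 2.
N_5 = N_3^2 + N_1  [with N_3=2, N_1=-3]  = 1

1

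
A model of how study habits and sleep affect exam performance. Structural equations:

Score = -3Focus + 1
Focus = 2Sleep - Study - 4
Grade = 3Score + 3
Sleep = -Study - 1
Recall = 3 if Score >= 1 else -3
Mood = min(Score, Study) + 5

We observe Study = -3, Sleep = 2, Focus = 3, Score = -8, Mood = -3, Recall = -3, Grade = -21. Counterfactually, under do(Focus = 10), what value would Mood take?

-24

do(Focus=10) replaces the equation Focus = 2Sleep - Study - 4 with the constant Focus = 10.
Score = -3Focus + 1  [with Focus=10]  = -29
Mood = min(Score, Study) + 5  [with Score=-29, Study=-3]  = -24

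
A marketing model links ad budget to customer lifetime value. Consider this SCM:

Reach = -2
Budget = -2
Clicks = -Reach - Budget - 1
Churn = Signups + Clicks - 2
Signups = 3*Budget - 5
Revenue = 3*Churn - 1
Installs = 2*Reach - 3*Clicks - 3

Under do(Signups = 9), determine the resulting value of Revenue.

Under do(Signups=9), the mechanism Signups = 3*Budget - 5 is discarded; Signups is fixed at 9.
Clicks = -Reach - Budget - 1  [with Reach=-2, Budget=-2]  = 3
Churn = Signups + Clicks - 2  [with Signups=9, Clicks=3]  = 10
Revenue = 3*Churn - 1  [with Churn=10]  = 29

29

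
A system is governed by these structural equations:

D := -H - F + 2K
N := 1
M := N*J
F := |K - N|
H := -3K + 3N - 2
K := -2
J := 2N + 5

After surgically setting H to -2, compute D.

Under do(H=-2), the mechanism H := -3K + 3N - 2 is discarded; H is fixed at -2.
F = |K - N|  [with K=-2, N=1]  = 3
D = -H - F + 2K  [with H=-2, F=3, K=-2]  = -5

-5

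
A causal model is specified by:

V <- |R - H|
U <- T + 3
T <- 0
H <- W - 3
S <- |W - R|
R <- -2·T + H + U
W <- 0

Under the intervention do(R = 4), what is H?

-3

The intervention breaks the incoming arrows to R: R <- -2·T + H + U no longer applies, and R = 4.
Since H is not a descendant of the intervened variable, it is unaffected.
H = W - 3  [with W=0]  = -3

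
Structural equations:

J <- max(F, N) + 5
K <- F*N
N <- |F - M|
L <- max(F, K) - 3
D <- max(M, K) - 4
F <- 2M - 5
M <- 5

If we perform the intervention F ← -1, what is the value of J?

Under do(F=-1), the mechanism F <- 2M - 5 is discarded; F is fixed at -1.
N = |F - M|  [with F=-1, M=5]  = 6
J = max(F, N) + 5  [with F=-1, N=6]  = 11

11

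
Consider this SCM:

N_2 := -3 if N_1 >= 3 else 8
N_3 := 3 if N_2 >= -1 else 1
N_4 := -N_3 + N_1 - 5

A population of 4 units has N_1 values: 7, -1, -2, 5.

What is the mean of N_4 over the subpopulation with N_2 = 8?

E[N_4|N_2=8] averages over only the 2 units with N_2=8 (N_1 = -1, -2): N_4 = -9, -10, mean -9.5.

-9.5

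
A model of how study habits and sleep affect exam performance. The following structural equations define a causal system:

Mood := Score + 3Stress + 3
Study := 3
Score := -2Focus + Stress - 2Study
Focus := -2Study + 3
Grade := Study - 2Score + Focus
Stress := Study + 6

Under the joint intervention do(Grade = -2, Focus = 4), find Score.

Under do(Grade = -2, Focus = 4), each intervened variable's structural equation is replaced by its fixed value.
Stress = Study + 6  [with Study=3]  = 9
Score = -2Focus + Stress - 2Study  [with Focus=4, Stress=9, Study=3]  = -5

-5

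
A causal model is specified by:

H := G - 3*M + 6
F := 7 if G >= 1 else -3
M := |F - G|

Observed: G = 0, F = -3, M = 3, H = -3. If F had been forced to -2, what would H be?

0

Under do(F=-2), the mechanism F := 7 if G >= 1 else -3 is discarded; F is fixed at -2.
M = |F - G|  [with F=-2, G=0]  = 2
H = G - 3*M + 6  [with G=0, M=2]  = 0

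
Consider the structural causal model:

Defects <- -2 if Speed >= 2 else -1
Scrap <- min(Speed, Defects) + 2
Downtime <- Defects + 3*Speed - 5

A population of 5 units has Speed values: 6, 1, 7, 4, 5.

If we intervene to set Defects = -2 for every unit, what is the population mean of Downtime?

The intervention sets Defects=-2 in all 5 units regardless of Speed. Recomputing Downtime per unit gives 11, -4, 14, 5, 8; average 6.8.

6.8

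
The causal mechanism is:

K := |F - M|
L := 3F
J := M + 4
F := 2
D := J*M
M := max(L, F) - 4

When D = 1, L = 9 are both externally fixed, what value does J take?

Under do(D = 1, L = 9), each intervened variable's structural equation is replaced by its fixed value.
M = max(L, F) - 4  [with L=9, F=2]  = 5
J = M + 4  [with M=5]  = 9

9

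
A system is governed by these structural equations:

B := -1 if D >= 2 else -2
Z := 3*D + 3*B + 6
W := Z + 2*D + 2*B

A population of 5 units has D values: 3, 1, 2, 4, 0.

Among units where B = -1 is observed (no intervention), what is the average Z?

12

Conditioning on B=-1 selects the 3 unit(s) with D ∈ {3, 2, 4}. Their Z values: 12, 9, 15. Mean = 12.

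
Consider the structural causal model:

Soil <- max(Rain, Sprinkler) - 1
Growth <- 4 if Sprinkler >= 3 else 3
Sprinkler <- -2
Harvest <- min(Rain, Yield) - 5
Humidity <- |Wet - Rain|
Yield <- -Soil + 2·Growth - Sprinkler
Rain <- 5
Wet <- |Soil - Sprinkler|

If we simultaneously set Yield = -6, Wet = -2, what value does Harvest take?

-11

The joint intervention fixes Yield = -6, Wet = -2, removing each variable's own equation.
Harvest = min(Rain, Yield) - 5  [with Rain=5, Yield=-6]  = -11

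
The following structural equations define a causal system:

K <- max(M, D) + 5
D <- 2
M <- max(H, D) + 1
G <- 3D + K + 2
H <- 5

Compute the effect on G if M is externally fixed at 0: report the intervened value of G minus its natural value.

do(M=0) replaces the equation M <- max(H, D) + 1 with the constant M = 0.
K = max(M, D) + 5  [with M=0, D=2]  = 7
G = 3D + K + 2  [with D=2, K=7]  = 15
Without intervention: M = max(H, D) + 1  [with H=5, D=2]  = 6; K = max(M, D) + 5  [with M=6, D=2]  = 11; G = 3D + K + 2  [with D=2, K=11]  = 19.
Change = 15 − 19 = -4.

-4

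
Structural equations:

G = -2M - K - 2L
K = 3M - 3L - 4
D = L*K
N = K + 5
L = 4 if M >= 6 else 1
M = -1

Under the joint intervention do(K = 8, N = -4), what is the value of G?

The joint intervention fixes K = 8, N = -4, removing each variable's own equation.
L = 4 if M >= 6 else 1  [with M=-1]  = 1
G = -2M - K - 2L  [with M=-1, K=8, L=1]  = -8

-8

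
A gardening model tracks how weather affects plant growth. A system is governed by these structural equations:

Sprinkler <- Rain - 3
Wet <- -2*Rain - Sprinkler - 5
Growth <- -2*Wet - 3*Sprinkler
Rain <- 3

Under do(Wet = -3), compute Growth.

The intervention breaks the incoming arrows to Wet: Wet <- -2*Rain - Sprinkler - 5 no longer applies, and Wet = -3.
Sprinkler = Rain - 3  [with Rain=3]  = 0
Growth = -2*Wet - 3*Sprinkler  [with Wet=-3, Sprinkler=0]  = 6

6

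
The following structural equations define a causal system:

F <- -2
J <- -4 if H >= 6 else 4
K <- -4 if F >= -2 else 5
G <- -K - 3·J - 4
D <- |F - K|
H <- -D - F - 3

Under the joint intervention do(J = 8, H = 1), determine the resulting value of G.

Setting J = 8, H = 1 by intervention discards those variables' equations.
K = -4 if F >= -2 else 5  [with F=-2]  = -4
G = -K - 3·J - 4  [with K=-4, J=8]  = -24

-24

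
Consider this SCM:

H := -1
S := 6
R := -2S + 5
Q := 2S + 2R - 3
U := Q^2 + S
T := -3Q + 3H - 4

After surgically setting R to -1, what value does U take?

The intervention breaks the incoming arrows to R: R := -2S + 5 no longer applies, and R = -1.
Q = 2S + 2R - 3  [with S=6, R=-1]  = 7
U = Q^2 + S  [with Q=7, S=6]  = 55

55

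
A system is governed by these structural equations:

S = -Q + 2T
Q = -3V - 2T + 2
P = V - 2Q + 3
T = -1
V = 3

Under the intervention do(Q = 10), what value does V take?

3

Under do(Q=10), the mechanism Q = -3V - 2T + 2 is discarded; Q is fixed at 10.
V is not downstream of the intervention, so its value is determined by the original equations.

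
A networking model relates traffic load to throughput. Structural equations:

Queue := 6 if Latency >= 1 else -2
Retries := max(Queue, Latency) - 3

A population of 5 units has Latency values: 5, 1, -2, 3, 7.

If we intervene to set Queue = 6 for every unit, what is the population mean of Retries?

3.2

The intervention sets Queue=6 in all 5 units regardless of Latency. Recomputing Retries per unit gives 3, 3, 3, 3, 4; average 3.2.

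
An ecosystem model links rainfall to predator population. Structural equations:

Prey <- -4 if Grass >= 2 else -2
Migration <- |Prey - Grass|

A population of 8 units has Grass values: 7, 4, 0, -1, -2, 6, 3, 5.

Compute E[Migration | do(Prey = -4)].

do(Prey=-4) breaks Prey's dependence on Grass. With Prey=-4 fixed, Migration across the units is 11, 8, 4, 3, 2, 10, 7, 9, mean 6.75.

6.75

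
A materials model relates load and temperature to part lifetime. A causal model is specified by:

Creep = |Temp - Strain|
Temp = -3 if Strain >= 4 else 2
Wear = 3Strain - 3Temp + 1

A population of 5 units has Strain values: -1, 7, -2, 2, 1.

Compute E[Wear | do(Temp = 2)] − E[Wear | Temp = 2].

Under do(Temp=2), Temp's equation is replaced by Temp=2 for every unit. Per-unit Wear: -8, 16, -11, 1, -2. Mean = -0.8.
Observing Temp=2 restricts to units where Temp's equation naturally yields 2: Strain ∈ {-1, -2, 2, 1}. In that subpopulation Wear = -8, -11, 1, -2, mean -5.
Difference = -0.8 − (-5) = 4.2.

4.2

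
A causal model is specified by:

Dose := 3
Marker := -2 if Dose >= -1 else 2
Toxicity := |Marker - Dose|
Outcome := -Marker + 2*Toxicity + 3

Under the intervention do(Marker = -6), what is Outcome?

Under do(Marker=-6), the mechanism Marker := -2 if Dose >= -1 else 2 is discarded; Marker is fixed at -6.
Toxicity = |Marker - Dose|  [with Marker=-6, Dose=3]  = 9
Outcome = -Marker + 2*Toxicity + 3  [with Marker=-6, Toxicity=9]  = 27

27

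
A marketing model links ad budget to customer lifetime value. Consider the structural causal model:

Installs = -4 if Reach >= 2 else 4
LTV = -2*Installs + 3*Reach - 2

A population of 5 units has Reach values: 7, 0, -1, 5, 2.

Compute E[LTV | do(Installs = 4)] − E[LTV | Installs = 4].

9.3

Every unit gets Installs=4 under the intervention. LTV values become 11, -10, -13, 5, -4; E[LTV|do(Installs=4)] = -2.2.
E[LTV|Installs=4] averages over only the 2 units with Installs=4 (Reach = 0, -1): LTV = -10, -13, mean -11.5.
Difference = -2.2 − (-11.5) = 9.3.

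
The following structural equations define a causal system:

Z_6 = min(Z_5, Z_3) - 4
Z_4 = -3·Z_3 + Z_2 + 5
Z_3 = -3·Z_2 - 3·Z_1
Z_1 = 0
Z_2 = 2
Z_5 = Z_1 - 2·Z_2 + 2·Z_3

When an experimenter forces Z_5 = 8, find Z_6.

The intervention breaks the incoming arrows to Z_5: Z_5 = Z_1 - 2·Z_2 + 2·Z_3 no longer applies, and Z_5 = 8.
Z_3 = -3·Z_2 - 3·Z_1  [with Z_2=2, Z_1=0]  = -6
Z_6 = min(Z_5, Z_3) - 4  [with Z_5=8, Z_3=-6]  = -10

-10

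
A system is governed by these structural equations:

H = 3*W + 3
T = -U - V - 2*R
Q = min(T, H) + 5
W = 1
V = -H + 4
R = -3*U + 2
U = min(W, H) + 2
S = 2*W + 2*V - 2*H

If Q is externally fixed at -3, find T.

13

Intervening sets Q = -3 and removes its equation (Q = min(T, H) + 5).
Since T is not a descendant of the intervened variable, it is unaffected.
H = 3*W + 3  [with W=1]  = 6
U = min(W, H) + 2  [with W=1, H=6]  = 3
R = -3*U + 2  [with U=3]  = -7
V = -H + 4  [with H=6]  = -2
T = -U - V - 2*R  [with U=3, V=-2, R=-7]  = 13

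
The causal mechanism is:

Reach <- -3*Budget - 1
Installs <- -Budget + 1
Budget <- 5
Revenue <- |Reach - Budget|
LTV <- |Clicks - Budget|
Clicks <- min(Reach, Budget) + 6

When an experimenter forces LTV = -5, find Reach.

do(LTV=-5) replaces the equation LTV <- |Clicks - Budget| with the constant LTV = -5.
Reach is not downstream of the intervention, so its value is determined by the original equations.
Reach = -3*Budget - 1  [with Budget=5]  = -16

-16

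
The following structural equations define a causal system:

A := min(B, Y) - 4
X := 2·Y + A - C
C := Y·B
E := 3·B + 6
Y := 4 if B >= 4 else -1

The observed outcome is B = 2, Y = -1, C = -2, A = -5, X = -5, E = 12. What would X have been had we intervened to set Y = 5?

-2

do(Y=5) replaces the equation Y := 4 if B >= 4 else -1 with the constant Y = 5.
C = Y·B  [with Y=5, B=2]  = 10
A = min(B, Y) - 4  [with B=2, Y=5]  = -2
X = 2·Y + A - C  [with Y=5, A=-2, C=10]  = -2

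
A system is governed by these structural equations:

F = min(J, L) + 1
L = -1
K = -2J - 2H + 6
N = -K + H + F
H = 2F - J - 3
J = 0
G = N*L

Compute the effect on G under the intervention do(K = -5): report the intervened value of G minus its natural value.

Under do(K=-5), the mechanism K = -2J - 2H + 6 is discarded; K is fixed at -5.
F = min(J, L) + 1  [with J=0, L=-1]  = 0
H = 2F - J - 3  [with F=0, J=0]  = -3
N = -K + H + F  [with K=-5, H=-3, F=0]  = 2
G = N*L  [with N=2, L=-1]  = -2
Without intervention: F = min(J, L) + 1  [with J=0, L=-1]  = 0; H = 2F - J - 3  [with F=0, J=0]  = -3; K = -2J - 2H + 6  [with J=0, H=-3]  = 12; N = -K + H + F  [with K=12, H=-3, F=0]  = -15; G = N*L  [with N=-15, L=-1]  = 15.
Change = -2 − 15 = -17.

-17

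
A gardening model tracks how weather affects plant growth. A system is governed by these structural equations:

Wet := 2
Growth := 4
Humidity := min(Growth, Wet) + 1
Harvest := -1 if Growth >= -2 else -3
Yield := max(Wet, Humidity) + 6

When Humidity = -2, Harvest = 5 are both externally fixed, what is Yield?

8

The joint intervention fixes Humidity = -2, Harvest = 5, removing each variable's own equation.
Yield = max(Wet, Humidity) + 6  [with Wet=2, Humidity=-2]  = 8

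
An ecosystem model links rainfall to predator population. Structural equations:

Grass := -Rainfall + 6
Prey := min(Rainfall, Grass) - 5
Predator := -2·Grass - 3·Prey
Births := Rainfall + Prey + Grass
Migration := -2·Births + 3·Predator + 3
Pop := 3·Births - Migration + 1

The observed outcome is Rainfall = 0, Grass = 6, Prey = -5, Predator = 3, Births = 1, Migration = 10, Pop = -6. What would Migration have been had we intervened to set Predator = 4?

13

Under do(Predator=4), the mechanism Predator := -2·Grass - 3·Prey is discarded; Predator is fixed at 4.
Grass = -Rainfall + 6  [with Rainfall=0]  = 6
Prey = min(Rainfall, Grass) - 5  [with Rainfall=0, Grass=6]  = -5
Births = Rainfall + Prey + Grass  [with Rainfall=0, Prey=-5, Grass=6]  = 1
Migration = -2·Births + 3·Predator + 3  [with Births=1, Predator=4]  = 13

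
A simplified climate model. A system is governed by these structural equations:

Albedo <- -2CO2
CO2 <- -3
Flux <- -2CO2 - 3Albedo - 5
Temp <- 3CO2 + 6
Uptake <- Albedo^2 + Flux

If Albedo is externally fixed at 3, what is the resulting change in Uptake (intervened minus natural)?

-18

do(Albedo=3) replaces the equation Albedo <- -2CO2 with the constant Albedo = 3.
Flux = -2CO2 - 3Albedo - 5  [with CO2=-3, Albedo=3]  = -8
Uptake = Albedo^2 + Flux  [with Albedo=3, Flux=-8]  = 1
Without intervention: Albedo = -2CO2  [with CO2=-3]  = 6; Flux = -2CO2 - 3Albedo - 5  [with CO2=-3, Albedo=6]  = -17; Uptake = Albedo^2 + Flux  [with Albedo=6, Flux=-17]  = 19.
Change = 1 − 19 = -18.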